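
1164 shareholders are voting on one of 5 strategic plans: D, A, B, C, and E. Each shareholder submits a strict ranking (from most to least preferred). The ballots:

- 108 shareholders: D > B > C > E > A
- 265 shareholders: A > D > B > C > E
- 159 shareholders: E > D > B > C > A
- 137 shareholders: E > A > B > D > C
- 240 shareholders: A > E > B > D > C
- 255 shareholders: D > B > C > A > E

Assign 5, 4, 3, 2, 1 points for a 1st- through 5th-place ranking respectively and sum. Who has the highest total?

D: 108·5 + 265·4 + 159·4 + 137·2 + 240·2 + 255·5 = 4265
A: 108·1 + 265·5 + 159·1 + 137·4 + 240·5 + 255·2 = 3850
B: 108·4 + 265·3 + 159·3 + 137·3 + 240·3 + 255·4 = 3855
C: 108·3 + 265·2 + 159·2 + 137·1 + 240·1 + 255·3 = 2314
E: 108·2 + 265·1 + 159·5 + 137·5 + 240·4 + 255·1 = 3176
D has the highest Borda score (4265).

D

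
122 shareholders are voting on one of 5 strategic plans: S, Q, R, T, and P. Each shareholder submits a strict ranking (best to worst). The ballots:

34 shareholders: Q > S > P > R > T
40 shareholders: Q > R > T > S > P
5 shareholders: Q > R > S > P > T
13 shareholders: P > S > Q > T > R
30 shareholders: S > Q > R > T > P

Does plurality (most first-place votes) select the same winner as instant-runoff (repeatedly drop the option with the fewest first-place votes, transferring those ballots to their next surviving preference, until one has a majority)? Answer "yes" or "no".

yes

Plurality — first-place votes: S 30, Q 79, R 0, T 0, P 13. Winner: Q.
Instant-runoff — R1 S 30, Q 79, R 0, T 0, P 13 (Q winner). Winner: Q.
The two methods agree.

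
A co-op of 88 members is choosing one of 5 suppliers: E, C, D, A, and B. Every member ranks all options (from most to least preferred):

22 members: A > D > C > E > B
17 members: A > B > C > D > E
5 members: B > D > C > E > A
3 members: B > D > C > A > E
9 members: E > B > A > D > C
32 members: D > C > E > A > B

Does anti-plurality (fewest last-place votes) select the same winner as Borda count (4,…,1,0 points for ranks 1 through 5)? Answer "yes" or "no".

Anti-plurality — last-place votes: E 20, C 9, D 0, A 5, B 54. Winner: D.
Borda — scores: E 127, C 190, D 244, A 209, B 110. Winner: D.
The two methods agree.

yes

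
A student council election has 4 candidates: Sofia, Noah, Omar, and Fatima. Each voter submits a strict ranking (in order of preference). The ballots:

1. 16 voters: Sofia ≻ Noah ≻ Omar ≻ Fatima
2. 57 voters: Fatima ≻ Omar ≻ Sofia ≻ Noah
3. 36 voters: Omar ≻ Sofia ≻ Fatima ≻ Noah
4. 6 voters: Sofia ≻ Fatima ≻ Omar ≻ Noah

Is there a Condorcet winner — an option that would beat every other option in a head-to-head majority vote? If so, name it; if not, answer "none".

Checking pairwise contests:
Omar beats Sofia 93–22.
Sofia beats Noah 115–0.
Fatima beats Omar 63–52.
Sofia beats Fatima 58–57.
Every option loses at least one head-to-head, so there is no Condorcet winner.

none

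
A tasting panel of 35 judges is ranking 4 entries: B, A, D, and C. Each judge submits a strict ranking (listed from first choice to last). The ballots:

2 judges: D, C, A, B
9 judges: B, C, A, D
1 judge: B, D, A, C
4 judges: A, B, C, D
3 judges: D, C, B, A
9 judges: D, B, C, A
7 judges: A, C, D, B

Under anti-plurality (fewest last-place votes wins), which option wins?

C

Last-place votes: B 9, A 12, D 13, C 1.
C is ranked last by the fewest voters, so C wins.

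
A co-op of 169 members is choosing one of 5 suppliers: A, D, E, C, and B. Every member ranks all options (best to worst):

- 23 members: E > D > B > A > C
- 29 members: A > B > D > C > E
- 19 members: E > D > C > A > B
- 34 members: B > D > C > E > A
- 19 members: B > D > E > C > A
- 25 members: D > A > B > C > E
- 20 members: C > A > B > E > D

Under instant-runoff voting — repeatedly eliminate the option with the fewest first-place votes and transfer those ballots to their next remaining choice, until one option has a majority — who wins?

Round 1: A 29, D 25, E 42, C 20, B 53. Eliminate C.
Round 2: A 49, D 25, E 42, B 53. Eliminate D.
Round 3: A 74, E 42, B 53. Eliminate E.
Round 4: A 93, B 76. A has a majority.

A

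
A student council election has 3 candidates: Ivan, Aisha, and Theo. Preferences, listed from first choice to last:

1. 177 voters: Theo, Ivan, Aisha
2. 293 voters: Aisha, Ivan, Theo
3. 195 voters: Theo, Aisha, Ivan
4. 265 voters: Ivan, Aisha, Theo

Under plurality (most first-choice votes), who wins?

Theo

First-place votes: Ivan 265, Aisha 293, Theo 372.
Theo has the most first-place votes.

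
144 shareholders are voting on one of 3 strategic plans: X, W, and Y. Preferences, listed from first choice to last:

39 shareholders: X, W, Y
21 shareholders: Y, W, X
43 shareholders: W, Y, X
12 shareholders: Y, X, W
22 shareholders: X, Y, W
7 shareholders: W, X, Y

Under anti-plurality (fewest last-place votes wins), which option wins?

Last-place votes: X 64, W 34, Y 46.
W is ranked last by the fewest voters, so W wins.

W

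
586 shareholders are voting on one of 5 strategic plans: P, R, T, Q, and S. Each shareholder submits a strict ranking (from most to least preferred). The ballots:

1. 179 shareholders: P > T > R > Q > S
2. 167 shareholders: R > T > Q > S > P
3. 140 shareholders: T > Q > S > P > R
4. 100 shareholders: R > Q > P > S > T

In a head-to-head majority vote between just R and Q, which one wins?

R

Voters preferring R to Q: 446; preferring Q to R: 140.
R wins the head-to-head.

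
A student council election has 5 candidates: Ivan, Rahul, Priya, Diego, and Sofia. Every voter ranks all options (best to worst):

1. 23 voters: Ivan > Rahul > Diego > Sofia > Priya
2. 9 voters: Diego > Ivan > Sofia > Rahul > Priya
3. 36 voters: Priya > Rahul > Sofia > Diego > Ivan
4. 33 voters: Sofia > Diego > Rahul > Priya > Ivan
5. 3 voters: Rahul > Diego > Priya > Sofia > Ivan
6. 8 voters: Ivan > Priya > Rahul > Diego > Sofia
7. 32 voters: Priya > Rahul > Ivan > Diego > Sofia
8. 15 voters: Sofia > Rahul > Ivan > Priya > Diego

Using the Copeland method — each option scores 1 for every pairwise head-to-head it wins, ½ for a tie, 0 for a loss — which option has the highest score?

Rahul

Ivan: loses to Rahul, Priya, Diego, and Sofia → score 0.
Rahul: beats Ivan, Priya, Diego, and Sofia → score 4.
Priya: beats Ivan and Diego; loses to Rahul and Sofia → score 2.
Diego: beats Ivan; loses to Rahul, Priya, and Sofia → score 1.
Sofia: beats Ivan, Priya, and Diego; loses to Rahul → score 3.
Rahul has the best pairwise record.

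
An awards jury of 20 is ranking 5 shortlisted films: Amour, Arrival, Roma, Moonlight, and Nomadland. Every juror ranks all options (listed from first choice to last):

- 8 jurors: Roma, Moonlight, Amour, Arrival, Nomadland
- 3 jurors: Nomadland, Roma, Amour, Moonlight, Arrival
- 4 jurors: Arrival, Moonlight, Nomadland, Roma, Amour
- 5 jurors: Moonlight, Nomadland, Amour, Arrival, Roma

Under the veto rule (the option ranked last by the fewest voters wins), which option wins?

Last-place votes: Amour 4, Arrival 3, Roma 5, Moonlight 0, Nomadland 8.
Moonlight is ranked last by the fewest voters, so Moonlight wins.

Moonlight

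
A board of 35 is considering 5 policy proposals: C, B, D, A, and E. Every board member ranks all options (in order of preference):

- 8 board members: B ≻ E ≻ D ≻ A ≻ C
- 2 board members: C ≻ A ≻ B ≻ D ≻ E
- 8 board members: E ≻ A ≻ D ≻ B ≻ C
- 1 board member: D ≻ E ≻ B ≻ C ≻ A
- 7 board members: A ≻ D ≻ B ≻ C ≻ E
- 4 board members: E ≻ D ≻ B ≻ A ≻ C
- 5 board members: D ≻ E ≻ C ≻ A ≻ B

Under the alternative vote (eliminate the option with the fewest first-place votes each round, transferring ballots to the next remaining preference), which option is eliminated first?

Round 1: C 2, B 8, D 6, A 7, E 12. Eliminate C.

C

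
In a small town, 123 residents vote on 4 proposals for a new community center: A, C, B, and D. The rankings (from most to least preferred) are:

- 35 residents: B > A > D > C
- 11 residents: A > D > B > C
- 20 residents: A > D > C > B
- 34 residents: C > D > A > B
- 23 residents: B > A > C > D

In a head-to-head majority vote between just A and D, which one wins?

A

Voters preferring A to D: 89; preferring D to A: 34.
A wins the head-to-head.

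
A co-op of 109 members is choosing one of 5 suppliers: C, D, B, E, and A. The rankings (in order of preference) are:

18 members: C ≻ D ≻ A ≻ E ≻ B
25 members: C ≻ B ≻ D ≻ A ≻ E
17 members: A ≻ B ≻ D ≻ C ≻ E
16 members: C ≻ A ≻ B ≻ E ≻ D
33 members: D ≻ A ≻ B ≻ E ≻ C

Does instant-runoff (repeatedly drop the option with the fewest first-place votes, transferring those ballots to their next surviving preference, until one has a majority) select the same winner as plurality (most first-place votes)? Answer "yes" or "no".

Instant-runoff — R1 C 59, D 33, B 0, E 0, A 17 (C winner). Winner: C.
Plurality — first-place votes: C 59, D 33, B 0, E 0, A 17. Winner: C.
The two methods agree.

yes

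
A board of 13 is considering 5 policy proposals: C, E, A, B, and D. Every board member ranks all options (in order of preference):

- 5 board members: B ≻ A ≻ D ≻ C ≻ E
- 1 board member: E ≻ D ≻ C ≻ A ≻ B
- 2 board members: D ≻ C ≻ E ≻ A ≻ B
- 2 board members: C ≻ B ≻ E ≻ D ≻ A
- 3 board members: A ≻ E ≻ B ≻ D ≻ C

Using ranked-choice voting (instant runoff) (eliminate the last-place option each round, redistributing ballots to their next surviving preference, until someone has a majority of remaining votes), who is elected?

B

Round 1: C 2, E 1, A 3, B 5, D 2. Eliminate E.
Round 2: C 2, A 3, B 5, D 3. Eliminate C.
Round 3: A 3, B 7, D 3. B has a majority.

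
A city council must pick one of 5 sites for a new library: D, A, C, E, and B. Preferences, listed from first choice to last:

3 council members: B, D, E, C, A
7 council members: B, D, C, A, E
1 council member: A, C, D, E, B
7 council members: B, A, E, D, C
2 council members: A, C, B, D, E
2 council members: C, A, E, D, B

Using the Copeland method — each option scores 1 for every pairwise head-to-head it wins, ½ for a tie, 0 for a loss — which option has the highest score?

D: beats C and E; loses to A and B → score 2.
A: beats D and E; loses to C and B → score 2.
C: beats A and E; loses to D and B → score 2.
E: loses to D, A, C, and B → score 0.
B: beats D, A, C, and E → score 4.
B has the best pairwise record.

B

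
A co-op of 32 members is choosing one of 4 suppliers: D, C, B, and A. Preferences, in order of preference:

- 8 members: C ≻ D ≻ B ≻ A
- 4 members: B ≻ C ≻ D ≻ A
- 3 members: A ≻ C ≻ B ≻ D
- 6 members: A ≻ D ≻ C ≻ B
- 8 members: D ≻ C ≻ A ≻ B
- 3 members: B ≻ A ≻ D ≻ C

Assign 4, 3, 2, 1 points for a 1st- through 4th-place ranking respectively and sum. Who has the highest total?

D: 8·3 + 4·2 + 3·1 + 6·3 + 8·4 + 3·2 = 91
C: 8·4 + 4·3 + 3·3 + 6·2 + 8·3 + 3·1 = 92
B: 8·2 + 4·4 + 3·2 + 6·1 + 8·1 + 3·4 = 64
A: 8·1 + 4·1 + 3·4 + 6·4 + 8·2 + 3·3 = 73
C has the highest Borda score (92).

C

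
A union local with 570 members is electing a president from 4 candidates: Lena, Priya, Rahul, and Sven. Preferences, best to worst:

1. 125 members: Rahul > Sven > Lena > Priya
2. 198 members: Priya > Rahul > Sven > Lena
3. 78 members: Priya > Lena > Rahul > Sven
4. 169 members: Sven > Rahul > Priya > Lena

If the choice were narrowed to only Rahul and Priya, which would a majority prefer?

Rahul

Voters preferring Rahul to Priya: 294; preferring Priya to Rahul: 276.
Rahul wins the head-to-head.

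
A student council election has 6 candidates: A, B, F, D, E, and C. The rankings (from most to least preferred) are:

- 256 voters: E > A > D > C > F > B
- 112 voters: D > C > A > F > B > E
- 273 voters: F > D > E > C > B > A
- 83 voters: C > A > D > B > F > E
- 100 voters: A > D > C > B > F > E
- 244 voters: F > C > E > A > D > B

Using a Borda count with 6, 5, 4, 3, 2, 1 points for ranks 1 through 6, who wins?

D

A: 256·5 + 112·4 + 273·1 + 83·5 + 100·6 + 244·3 = 3748
B: 256·1 + 112·2 + 273·2 + 83·3 + 100·3 + 244·1 = 1819
F: 256·2 + 112·3 + 273·6 + 83·2 + 100·2 + 244·6 = 4316
D: 256·4 + 112·6 + 273·5 + 83·4 + 100·5 + 244·2 = 4381
E: 256·6 + 112·1 + 273·4 + 83·1 + 100·1 + 244·4 = 3899
C: 256·3 + 112·5 + 273·3 + 83·6 + 100·4 + 244·5 = 4265
D has the highest Borda score (4381).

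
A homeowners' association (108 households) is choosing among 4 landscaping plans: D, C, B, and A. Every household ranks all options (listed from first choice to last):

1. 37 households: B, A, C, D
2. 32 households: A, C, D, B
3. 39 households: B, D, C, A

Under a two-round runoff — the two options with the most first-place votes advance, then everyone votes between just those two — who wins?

Round 1 first-place votes: D 0, C 0, B 76, A 32.
B and A advance.
Runoff: B is preferred to A by 76 voters; A by 32.
B wins the runoff.

B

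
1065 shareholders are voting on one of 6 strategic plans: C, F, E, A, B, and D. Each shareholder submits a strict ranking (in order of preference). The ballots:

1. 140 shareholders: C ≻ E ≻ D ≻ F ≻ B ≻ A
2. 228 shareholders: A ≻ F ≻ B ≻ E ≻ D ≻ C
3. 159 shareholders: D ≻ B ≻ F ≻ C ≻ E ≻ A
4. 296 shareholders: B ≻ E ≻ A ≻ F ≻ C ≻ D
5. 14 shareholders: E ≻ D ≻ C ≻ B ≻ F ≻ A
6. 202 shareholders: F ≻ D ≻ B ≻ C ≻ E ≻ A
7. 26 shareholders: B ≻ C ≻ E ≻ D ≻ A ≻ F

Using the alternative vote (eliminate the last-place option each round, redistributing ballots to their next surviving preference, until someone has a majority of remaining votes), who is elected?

Round 1: C 140, F 202, E 14, A 228, B 322, D 159. Eliminate E.
Round 2: C 140, F 202, A 228, B 322, D 173. Eliminate C.
Round 3: F 202, A 228, B 322, D 313. Eliminate F.
Round 4: A 228, B 322, D 515. Eliminate A.
Round 5: B 550, D 515. B has a majority.

B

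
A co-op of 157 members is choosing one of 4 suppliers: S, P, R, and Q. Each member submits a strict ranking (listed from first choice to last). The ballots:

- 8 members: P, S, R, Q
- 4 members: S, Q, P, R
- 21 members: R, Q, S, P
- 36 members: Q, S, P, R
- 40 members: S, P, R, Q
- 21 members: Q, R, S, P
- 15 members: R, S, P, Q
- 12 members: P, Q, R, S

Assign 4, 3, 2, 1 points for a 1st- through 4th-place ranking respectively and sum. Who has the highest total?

S

S: 8·3 + 4·4 + 21·2 + 36·3 + 40·4 + 21·2 + 15·3 + 12·1 = 449
P: 8·4 + 4·2 + 21·1 + 36·2 + 40·3 + 21·1 + 15·2 + 12·4 = 352
R: 8·2 + 4·1 + 21·4 + 36·1 + 40·2 + 21·3 + 15·4 + 12·2 = 367
Q: 8·1 + 4·3 + 21·3 + 36·4 + 40·1 + 21·4 + 15·1 + 12·3 = 402
S has the highest Borda score (449).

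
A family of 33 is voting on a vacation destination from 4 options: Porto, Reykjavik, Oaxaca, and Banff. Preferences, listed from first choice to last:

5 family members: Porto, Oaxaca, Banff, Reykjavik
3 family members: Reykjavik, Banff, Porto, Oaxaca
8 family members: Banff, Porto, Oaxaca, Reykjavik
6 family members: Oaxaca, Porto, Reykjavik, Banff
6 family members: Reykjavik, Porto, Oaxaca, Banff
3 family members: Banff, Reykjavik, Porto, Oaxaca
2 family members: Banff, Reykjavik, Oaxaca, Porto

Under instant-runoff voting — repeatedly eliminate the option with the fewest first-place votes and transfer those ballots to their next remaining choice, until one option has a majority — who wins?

Round 1: Porto 5, Reykjavik 9, Oaxaca 6, Banff 13. Eliminate Porto.
Round 2: Reykjavik 9, Oaxaca 11, Banff 13. Eliminate Reykjavik.
Round 3: Oaxaca 17, Banff 16. Oaxaca has a majority.

Oaxaca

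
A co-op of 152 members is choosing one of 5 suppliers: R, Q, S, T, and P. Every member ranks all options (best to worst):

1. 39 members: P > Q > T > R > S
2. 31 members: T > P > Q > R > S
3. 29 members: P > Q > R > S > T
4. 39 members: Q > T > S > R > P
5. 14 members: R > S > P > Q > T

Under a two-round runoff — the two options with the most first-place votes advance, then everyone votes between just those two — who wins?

Round 1 first-place votes: R 14, Q 39, S 0, T 31, P 68.
P and Q advance.
Runoff: P is preferred to Q by 113 voters; Q by 39.
P wins the runoff.

P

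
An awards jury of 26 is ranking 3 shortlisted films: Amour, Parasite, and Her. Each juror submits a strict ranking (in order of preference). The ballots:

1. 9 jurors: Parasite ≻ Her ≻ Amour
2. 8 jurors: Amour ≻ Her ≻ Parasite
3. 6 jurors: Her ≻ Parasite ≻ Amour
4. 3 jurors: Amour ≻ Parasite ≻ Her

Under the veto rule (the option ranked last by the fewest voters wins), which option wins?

Her

Last-place votes: Amour 15, Parasite 8, Her 3.
Her is ranked last by the fewest voters, so Her wins.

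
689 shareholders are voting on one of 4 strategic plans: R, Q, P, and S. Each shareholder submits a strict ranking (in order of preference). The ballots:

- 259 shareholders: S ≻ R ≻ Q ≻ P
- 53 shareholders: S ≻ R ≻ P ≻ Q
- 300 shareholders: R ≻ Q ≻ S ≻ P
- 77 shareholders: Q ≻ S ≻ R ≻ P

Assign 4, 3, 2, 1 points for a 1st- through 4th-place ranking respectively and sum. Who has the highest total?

R: 259·3 + 53·3 + 300·4 + 77·2 = 2290
Q: 259·2 + 53·1 + 300·3 + 77·4 = 1779
P: 259·1 + 53·2 + 300·1 + 77·1 = 742
S: 259·4 + 53·4 + 300·2 + 77·3 = 2079
R has the highest Borda score (2290).

R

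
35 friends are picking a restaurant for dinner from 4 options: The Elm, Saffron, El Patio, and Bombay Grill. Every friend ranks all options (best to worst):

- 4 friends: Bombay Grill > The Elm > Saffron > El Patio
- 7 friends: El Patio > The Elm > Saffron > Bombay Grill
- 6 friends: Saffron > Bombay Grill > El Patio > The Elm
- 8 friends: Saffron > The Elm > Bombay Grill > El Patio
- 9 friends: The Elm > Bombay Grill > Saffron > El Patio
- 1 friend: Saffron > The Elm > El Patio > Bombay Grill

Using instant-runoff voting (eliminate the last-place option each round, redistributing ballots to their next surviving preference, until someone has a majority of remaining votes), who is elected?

Round 1: The Elm 9, Saffron 15, El Patio 7, Bombay Grill 4. Eliminate Bombay Grill.
Round 2: The Elm 13, Saffron 15, El Patio 7. Eliminate El Patio.
Round 3: The Elm 20, Saffron 15. The Elm has a majority.

The Elm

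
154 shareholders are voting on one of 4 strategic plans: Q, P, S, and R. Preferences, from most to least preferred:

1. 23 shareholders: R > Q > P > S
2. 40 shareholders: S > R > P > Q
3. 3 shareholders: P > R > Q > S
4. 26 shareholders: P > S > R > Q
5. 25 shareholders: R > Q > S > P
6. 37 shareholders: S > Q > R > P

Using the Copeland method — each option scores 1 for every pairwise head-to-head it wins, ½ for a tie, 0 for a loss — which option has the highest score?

S

Q: beats P; loses to S and R → score 1.
P: loses to Q, S, and R → score 0.
S: beats Q, P, and R → score 3.
R: beats Q and P; loses to S → score 2.
S has the best pairwise record.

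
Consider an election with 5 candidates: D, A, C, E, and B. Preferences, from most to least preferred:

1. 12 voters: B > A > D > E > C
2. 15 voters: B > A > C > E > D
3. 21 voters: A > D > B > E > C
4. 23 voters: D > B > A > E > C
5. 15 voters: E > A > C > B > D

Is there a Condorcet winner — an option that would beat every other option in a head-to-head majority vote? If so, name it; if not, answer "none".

Checking pairwise contests:
A beats D 63–23.
B beats A 50–36.
D beats C 56–30.
D beats E 56–30.
D beats B 44–42.
Every option loses at least one head-to-head, so there is no Condorcet winner.

none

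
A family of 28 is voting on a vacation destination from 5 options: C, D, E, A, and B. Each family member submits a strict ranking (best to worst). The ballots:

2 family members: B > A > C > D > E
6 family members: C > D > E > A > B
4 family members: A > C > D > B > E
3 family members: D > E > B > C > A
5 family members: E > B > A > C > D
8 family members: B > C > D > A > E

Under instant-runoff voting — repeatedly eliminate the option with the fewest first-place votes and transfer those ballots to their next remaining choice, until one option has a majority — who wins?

Round 1: C 6, D 3, E 5, A 4, B 10. Eliminate D.
Round 2: C 6, E 8, A 4, B 10. Eliminate A.
Round 3: C 10, E 8, B 10. Eliminate E.
Round 4: C 10, B 18. B has a majority.

B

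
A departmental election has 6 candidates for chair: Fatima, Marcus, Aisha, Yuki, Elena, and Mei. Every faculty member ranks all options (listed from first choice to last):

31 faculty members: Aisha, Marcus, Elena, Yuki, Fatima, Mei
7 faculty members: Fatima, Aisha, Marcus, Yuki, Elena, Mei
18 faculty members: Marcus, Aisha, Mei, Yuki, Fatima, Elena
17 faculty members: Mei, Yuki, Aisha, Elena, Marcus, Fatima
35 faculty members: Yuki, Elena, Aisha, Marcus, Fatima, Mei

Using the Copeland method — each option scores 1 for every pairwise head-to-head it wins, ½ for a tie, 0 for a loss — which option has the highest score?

Aisha

Fatima: beats Mei; loses to Marcus, Aisha, Yuki, and Elena → score 1.
Marcus: beats Fatima, Yuki, Elena, and Mei; loses to Aisha → score 4.
Aisha: beats Fatima, Marcus, Yuki, Elena, and Mei → score 5.
Yuki: beats Fatima, Elena, and Mei; loses to Marcus and Aisha → score 3.
Elena: beats Fatima and Mei; loses to Marcus, Aisha, and Yuki → score 2.
Mei: loses to Fatima, Marcus, Aisha, Yuki, and Elena → score 0.
Aisha has the best pairwise record.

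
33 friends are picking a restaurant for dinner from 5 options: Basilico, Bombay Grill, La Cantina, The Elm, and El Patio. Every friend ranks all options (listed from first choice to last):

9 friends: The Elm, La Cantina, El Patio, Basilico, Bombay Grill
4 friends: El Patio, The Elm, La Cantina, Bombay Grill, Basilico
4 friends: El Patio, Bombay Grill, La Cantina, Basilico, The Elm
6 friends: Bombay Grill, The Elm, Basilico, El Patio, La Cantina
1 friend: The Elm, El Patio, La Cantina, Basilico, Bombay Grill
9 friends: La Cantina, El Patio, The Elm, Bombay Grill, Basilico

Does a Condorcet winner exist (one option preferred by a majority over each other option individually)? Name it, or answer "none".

Checking pairwise contests:
Bombay Grill beats Basilico 23–10.
La Cantina beats Bombay Grill 23–10.
The Elm beats La Cantina 20–13.
El Patio beats The Elm 17–16.
La Cantina beats El Patio 18–15.
Every option loses at least one head-to-head, so there is no Condorcet winner.

none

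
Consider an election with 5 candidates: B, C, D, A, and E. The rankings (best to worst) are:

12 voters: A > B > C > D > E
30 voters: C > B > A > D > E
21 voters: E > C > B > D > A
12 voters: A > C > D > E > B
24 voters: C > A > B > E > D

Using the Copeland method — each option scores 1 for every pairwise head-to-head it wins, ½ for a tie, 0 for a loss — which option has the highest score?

B: beats D, A, and E; loses to C → score 3.
C: beats B, D, A, and E → score 4.
D: beats E; loses to B, C, and A → score 1.
A: beats D and E; loses to B and C → score 2.
E: loses to B, C, D, and A → score 0.
C has the best pairwise record.

C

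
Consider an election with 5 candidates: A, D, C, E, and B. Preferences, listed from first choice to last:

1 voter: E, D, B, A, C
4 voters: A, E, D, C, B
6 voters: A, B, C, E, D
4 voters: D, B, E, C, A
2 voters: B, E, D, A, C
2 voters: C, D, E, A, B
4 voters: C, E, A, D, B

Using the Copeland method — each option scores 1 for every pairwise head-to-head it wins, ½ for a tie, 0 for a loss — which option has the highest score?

A

A: beats D, C, and B; loses to E → score 3.
D: beats B; loses to A, C, and E → score 1.
C: beats D and E; loses to A and B → score 2.
E: beats A and D; loses to C and B → score 2.
B: beats C and E; loses to A and D → score 2.
A has the best pairwise record.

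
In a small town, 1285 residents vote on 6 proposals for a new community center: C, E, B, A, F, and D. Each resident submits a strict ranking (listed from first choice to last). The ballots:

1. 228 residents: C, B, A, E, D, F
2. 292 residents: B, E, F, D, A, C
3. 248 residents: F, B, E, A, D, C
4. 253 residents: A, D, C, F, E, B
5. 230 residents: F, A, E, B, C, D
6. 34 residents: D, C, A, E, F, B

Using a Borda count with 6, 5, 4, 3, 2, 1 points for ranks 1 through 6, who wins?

B

C: 228·6 + 292·1 + 248·1 + 253·4 + 230·2 + 34·5 = 3550
E: 228·3 + 292·5 + 248·4 + 253·2 + 230·4 + 34·3 = 4664
B: 228·5 + 292·6 + 248·5 + 253·1 + 230·3 + 34·1 = 5109
A: 228·4 + 292·2 + 248·3 + 253·6 + 230·5 + 34·4 = 5044
F: 228·1 + 292·4 + 248·6 + 253·3 + 230·6 + 34·2 = 5091
D: 228·2 + 292·3 + 248·2 + 253·5 + 230·1 + 34·6 = 3527
B has the highest Borda score (5109).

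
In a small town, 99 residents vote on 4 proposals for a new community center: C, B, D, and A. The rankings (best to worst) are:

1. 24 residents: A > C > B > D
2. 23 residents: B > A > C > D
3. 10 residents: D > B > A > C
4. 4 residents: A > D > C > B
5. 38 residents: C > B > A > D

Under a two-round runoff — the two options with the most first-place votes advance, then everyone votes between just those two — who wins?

Round 1 first-place votes: C 38, B 23, D 10, A 28.
C and A advance.
Runoff: C is preferred to A by 38 voters; A by 61.
A wins the runoff.

A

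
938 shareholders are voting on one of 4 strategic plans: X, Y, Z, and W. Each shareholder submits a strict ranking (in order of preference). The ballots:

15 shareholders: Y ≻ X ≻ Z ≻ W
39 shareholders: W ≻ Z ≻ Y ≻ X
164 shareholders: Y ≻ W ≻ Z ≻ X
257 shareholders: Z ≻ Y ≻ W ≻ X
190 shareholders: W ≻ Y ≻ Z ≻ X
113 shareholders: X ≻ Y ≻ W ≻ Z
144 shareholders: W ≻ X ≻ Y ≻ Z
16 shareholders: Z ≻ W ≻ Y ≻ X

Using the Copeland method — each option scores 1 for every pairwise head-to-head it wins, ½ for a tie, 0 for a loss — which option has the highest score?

Y

X: loses to Y, Z, and W → score 0.
Y: beats X, Z, and W → score 3.
Z: beats X; loses to Y and W → score 1.
W: beats X and Z; loses to Y → score 2.
Y has the best pairwise record.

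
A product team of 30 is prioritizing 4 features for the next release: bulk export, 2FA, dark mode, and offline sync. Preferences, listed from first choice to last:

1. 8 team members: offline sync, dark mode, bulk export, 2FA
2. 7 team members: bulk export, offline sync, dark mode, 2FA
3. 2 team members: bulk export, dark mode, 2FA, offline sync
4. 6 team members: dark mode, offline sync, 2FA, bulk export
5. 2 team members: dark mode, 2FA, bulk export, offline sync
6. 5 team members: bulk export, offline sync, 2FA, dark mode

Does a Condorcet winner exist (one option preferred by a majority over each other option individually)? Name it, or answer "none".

Checking pairwise contests:
dark mode beats bulk export 16–14.
bulk export beats 2FA 22–8.
offline sync beats dark mode 20–10.
bulk export beats offline sync 16–14.
Every option loses at least one head-to-head, so there is no Condorcet winner.

none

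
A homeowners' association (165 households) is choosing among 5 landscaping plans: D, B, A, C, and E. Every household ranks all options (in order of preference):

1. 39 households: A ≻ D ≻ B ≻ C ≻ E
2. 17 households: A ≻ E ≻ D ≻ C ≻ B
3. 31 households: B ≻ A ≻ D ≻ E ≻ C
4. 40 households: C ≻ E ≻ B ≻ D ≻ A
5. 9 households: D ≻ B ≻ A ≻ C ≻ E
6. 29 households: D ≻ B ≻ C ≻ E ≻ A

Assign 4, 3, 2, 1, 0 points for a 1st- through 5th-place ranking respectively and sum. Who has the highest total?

D: 39·3 + 17·2 + 31·2 + 40·1 + 9·4 + 29·4 = 405
B: 39·2 + 17·0 + 31·4 + 40·2 + 9·3 + 29·3 = 396
A: 39·4 + 17·4 + 31·3 + 40·0 + 9·2 + 29·0 = 335
C: 39·1 + 17·1 + 31·0 + 40·4 + 9·1 + 29·2 = 283
E: 39·0 + 17·3 + 31·1 + 40·3 + 9·0 + 29·1 = 231
D has the highest Borda score (405).

D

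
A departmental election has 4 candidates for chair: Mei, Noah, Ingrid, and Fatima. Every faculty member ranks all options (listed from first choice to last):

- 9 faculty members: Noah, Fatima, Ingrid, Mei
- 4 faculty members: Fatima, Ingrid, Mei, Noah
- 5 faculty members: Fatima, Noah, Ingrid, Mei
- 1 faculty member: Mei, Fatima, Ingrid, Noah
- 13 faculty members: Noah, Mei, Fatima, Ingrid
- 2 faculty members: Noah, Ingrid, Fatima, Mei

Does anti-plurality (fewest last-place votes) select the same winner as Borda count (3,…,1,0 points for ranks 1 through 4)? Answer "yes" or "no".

Anti-plurality — last-place votes: Mei 16, Noah 5, Ingrid 13, Fatima 0. Winner: Fatima.
Borda — scores: Mei 33, Noah 82, Ingrid 27, Fatima 62. Winner: Noah.
The two methods disagree.

no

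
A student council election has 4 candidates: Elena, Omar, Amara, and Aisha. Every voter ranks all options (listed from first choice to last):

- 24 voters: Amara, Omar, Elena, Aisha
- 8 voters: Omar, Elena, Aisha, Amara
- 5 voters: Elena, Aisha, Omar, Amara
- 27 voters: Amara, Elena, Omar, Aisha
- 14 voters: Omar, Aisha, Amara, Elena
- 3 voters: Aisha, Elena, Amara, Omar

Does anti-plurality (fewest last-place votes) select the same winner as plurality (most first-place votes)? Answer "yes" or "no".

Anti-plurality — last-place votes: Elena 14, Omar 3, Amara 13, Aisha 51. Winner: Omar.
Plurality — first-place votes: Elena 5, Omar 22, Amara 51, Aisha 3. Winner: Amara.
The two methods disagree.

no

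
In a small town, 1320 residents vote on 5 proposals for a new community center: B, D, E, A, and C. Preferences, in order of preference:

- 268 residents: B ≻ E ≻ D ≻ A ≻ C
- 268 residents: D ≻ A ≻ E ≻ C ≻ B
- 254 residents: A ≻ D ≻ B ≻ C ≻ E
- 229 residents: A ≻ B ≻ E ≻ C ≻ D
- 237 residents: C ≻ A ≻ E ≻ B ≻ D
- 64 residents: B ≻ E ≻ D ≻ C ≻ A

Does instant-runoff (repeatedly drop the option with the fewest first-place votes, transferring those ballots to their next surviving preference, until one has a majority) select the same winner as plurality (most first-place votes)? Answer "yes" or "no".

Instant-runoff — R1 B 332, D 268, E 0, A 483, C 237 (E out); R2 B 332, D 268, A 483, C 237 (C out); R3 B 332, D 268, A 720 (A winner). Winner: A.
Plurality — first-place votes: B 332, D 268, E 0, A 483, C 237. Winner: A.
The two methods agree.

yes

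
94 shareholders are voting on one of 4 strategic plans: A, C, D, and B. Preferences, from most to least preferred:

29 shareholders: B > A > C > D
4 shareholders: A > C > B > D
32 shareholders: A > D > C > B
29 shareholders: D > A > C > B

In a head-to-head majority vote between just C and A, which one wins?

Voters preferring C to A: 0; preferring A to C: 94.
A wins the head-to-head.

A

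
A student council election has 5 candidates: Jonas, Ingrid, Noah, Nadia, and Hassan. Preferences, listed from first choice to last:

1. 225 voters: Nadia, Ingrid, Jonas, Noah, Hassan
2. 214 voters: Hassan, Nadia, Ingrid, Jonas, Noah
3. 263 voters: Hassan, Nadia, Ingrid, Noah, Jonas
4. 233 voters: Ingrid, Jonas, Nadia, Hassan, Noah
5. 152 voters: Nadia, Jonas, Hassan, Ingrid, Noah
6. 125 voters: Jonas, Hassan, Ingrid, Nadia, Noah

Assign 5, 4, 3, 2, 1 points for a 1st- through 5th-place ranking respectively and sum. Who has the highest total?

Jonas: 225·3 + 214·2 + 263·1 + 233·4 + 152·4 + 125·5 = 3531
Ingrid: 225·4 + 214·3 + 263·3 + 233·5 + 152·2 + 125·3 = 4175
Noah: 225·2 + 214·1 + 263·2 + 233·1 + 152·1 + 125·1 = 1700
Nadia: 225·5 + 214·4 + 263·4 + 233·3 + 152·5 + 125·2 = 4742
Hassan: 225·1 + 214·5 + 263·5 + 233·2 + 152·3 + 125·4 = 4032
Nadia has the highest Borda score (4742).

Nadia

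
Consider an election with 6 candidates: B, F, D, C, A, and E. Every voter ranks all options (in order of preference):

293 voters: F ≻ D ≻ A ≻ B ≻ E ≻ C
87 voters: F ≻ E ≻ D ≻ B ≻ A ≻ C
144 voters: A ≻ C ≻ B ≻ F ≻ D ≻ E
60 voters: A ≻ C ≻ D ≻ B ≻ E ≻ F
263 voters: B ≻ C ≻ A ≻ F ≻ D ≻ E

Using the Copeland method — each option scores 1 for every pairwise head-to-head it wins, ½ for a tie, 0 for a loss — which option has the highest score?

A

B: beats F, C, and E; loses to D and A → score 3.
F: beats D and E; loses to B, C, and A → score 2.
D: beats B and E; loses to F, C, and A → score 2.
C: beats F, D, and E; loses to B and A → score 3.
A: beats B, F, D, C, and E → score 5.
E: loses to B, F, D, C, and A → score 0.
A has the best pairwise record.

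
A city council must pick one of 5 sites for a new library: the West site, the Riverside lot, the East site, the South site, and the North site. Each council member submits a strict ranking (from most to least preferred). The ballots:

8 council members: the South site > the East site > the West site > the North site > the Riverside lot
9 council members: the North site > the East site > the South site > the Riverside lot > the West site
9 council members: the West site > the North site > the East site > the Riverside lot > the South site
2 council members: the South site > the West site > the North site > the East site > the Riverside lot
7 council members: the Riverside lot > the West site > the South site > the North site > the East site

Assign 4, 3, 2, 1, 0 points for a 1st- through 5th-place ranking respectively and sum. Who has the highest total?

the North site

the West site: 8·2 + 9·0 + 9·4 + 2·3 + 7·3 = 79
the Riverside lot: 8·0 + 9·1 + 9·1 + 2·0 + 7·4 = 46
the East site: 8·3 + 9·3 + 9·2 + 2·1 + 7·0 = 71
the South site: 8·4 + 9·2 + 9·0 + 2·4 + 7·2 = 72
the North site: 8·1 + 9·4 + 9·3 + 2·2 + 7·1 = 82
the North site has the highest Borda score (82).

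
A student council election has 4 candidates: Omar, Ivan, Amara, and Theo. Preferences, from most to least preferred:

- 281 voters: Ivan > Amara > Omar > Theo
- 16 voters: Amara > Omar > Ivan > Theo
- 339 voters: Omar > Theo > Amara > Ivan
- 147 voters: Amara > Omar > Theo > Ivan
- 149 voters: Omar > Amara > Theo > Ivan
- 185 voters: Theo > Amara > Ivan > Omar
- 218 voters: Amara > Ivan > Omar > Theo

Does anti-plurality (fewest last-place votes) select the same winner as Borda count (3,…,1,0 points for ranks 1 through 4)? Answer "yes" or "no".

Anti-plurality — last-place votes: Omar 185, Ivan 635, Amara 0, Theo 515. Winner: Amara.
Borda — scores: Omar 2289, Ivan 1480, Amara 2712, Theo 1529. Winner: Amara.
The two methods agree.

yes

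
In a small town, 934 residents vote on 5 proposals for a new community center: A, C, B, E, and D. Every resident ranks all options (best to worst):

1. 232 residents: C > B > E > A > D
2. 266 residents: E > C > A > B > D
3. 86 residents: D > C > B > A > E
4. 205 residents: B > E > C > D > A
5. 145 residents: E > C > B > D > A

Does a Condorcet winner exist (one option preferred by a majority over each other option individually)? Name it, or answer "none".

none

Checking pairwise contests:
C beats A 934–0.
E beats C 616–318.
C beats B 729–205.
B beats E 523–411.
A beats D 498–436.
Every option loses at least one head-to-head, so there is no Condorcet winner.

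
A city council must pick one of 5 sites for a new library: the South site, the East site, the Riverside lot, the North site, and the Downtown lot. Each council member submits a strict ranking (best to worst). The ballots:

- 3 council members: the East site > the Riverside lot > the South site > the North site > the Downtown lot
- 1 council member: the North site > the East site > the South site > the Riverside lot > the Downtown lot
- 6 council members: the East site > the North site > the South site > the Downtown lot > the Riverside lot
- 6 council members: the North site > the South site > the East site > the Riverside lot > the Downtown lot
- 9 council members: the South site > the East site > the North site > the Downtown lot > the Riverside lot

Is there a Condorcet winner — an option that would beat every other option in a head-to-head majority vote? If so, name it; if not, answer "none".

Checking pairwise contests:
the North site beats the South site 13–12.
the South site beats the East site 15–10.
the South site beats the Riverside lot 22–3.
the East site beats the North site 18–7.
the South site beats the Downtown lot 25–0.
Every option loses at least one head-to-head, so there is no Condorcet winner.

none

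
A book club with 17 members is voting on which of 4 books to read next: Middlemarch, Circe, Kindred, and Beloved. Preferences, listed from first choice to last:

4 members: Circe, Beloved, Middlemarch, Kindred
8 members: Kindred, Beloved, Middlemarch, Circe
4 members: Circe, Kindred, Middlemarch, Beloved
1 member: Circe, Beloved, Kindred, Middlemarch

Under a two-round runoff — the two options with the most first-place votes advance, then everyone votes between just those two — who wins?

Round 1 first-place votes: Middlemarch 0, Circe 9, Kindred 8, Beloved 0.
Circe and Kindred advance.
Runoff: Circe is preferred to Kindred by 9 voters; Kindred by 8.
Circe wins the runoff.

Circe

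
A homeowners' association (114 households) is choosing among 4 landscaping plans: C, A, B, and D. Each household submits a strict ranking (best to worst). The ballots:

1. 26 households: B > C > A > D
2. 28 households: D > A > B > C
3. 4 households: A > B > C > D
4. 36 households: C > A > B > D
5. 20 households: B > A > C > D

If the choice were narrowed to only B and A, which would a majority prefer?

A

Voters preferring B to A: 46; preferring A to B: 68.
A wins the head-to-head.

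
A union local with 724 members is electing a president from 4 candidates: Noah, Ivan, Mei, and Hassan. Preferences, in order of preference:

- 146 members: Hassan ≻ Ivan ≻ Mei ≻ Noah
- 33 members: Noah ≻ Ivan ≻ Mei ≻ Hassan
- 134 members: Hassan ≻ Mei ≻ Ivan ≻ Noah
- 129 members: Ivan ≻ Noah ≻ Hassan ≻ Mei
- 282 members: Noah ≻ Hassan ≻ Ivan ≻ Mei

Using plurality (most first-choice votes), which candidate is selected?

First-place votes: Noah 315, Ivan 129, Mei 0, Hassan 280.
Noah has the most first-place votes.

Noah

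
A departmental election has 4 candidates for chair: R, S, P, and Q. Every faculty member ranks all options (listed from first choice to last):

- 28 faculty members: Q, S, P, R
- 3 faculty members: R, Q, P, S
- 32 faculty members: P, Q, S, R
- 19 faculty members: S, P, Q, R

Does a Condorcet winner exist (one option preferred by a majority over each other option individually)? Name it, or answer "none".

Checking pairwise contests:
S beats R 79–3.
Q beats S 63–19.
S beats P 47–35.
P beats Q 51–31.
Every option loses at least one head-to-head, so there is no Condorcet winner.

none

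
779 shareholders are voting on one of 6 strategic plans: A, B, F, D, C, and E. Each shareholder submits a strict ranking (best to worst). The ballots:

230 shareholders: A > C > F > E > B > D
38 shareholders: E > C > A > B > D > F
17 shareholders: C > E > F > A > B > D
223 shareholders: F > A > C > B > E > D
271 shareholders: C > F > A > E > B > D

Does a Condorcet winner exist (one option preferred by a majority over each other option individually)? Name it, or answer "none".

none

Checking pairwise contests:
F beats A 511–268.
A beats B 779–0.
C beats F 556–223.
A beats D 779–0.
A beats C 453–326.
A beats E 724–55.
Every option loses at least one head-to-head, so there is no Condorcet winner.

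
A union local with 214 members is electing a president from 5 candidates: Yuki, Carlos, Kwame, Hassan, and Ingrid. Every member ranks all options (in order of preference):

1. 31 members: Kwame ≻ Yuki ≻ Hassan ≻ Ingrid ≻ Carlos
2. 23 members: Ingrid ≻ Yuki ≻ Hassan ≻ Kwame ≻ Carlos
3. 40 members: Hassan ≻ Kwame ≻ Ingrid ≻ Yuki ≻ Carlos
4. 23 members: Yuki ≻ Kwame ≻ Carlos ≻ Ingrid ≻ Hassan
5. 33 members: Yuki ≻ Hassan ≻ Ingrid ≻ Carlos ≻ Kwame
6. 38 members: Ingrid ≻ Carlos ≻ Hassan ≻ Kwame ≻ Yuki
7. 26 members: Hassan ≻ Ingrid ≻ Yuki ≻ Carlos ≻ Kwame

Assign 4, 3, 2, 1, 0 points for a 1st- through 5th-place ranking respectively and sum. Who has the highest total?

Hassan

Yuki: 31·3 + 23·3 + 40·1 + 23·4 + 33·4 + 38·0 + 26·2 = 478
Carlos: 31·0 + 23·0 + 40·0 + 23·2 + 33·1 + 38·3 + 26·1 = 219
Kwame: 31·4 + 23·1 + 40·3 + 23·3 + 33·0 + 38·1 + 26·0 = 374
Hassan: 31·2 + 23·2 + 40·4 + 23·0 + 33·3 + 38·2 + 26·4 = 547
Ingrid: 31·1 + 23·4 + 40·2 + 23·1 + 33·2 + 38·4 + 26·3 = 522
Hassan has the highest Borda score (547).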